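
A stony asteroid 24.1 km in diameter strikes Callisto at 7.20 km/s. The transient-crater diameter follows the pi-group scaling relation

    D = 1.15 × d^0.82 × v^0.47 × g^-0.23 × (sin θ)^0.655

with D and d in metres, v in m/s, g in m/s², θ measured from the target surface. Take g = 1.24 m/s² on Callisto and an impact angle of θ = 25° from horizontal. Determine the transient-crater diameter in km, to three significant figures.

D ≈ 159 km

In SI units: d = 24100 m, v = 7200 m/s.
d^0.82 = 24100^0.82 = 3920
v^0.47 = 7200^0.47 = 65.00
g^-0.23 = 1.24^-0.23 = 0.9517
(sin 25°)^0.655 = 0.4226^0.655 = 0.5688
D = 1.15 × 3920 × 65.00 × 0.9517 × 0.5688 = 1.586 × 10^5 m
   = 158.6 km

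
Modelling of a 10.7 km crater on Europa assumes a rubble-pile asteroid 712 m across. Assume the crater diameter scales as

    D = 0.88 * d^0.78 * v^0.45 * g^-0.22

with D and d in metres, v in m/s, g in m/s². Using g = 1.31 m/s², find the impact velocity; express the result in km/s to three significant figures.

v ≈ 15.5 km/s

Rearranging for v: v = [D / (0.88 · 712^0.78 · 1.31^-0.22)]^(1/0.45).
D = 10700 m.
712^0.78 = 167.9
1.31^-0.22 = 0.9423
Denominator = 0.88 × 167.9 × 0.9423 = 139.2
D / 139.2 = 10700 / 139.2 = 76.87
v = 76.87^(1/0.45) = 76.87^2.2222 = 15507 m/s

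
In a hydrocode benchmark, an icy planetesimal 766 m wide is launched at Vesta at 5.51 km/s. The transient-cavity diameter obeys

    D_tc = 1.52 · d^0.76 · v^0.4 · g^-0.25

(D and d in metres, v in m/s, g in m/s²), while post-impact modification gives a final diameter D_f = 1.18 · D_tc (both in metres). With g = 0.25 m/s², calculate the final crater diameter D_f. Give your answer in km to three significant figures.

D_f ≈ 12.4 km

v = 5510 m/s.
d^0.76 = 766^0.76 = 155.6
v^0.4 = 5510^0.4 = 31.37
g^-0.25 = 0.25^-0.25 = 1.414
D_tc = 1.52 × 155.6 × 31.37 × 1.414 = 10490 m
D_f = 1.18 × 10490 = 12378 m
     = 12.38 km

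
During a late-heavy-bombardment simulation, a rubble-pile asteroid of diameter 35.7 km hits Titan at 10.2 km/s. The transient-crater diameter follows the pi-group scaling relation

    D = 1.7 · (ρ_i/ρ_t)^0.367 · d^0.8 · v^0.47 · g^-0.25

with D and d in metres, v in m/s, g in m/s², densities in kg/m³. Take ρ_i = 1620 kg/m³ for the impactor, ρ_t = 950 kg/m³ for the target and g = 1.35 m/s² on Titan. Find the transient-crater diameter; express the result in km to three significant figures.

D ≈ 644 km

In SI units: d = 35700 m, v = 10200 m/s.
(ρ_i/ρ_t)^0.367 = (1620/950)^0.367 = 1.216
d^0.8 = 35700^0.8 = 4387
v^0.47 = 10200^0.47 = 76.57
g^-0.25 = 1.35^-0.25 = 0.9277
D = 1.7 × 1.216 × 4387 × 76.57 × 0.9277 = 6.442 × 10^5 m
   = 644.2 km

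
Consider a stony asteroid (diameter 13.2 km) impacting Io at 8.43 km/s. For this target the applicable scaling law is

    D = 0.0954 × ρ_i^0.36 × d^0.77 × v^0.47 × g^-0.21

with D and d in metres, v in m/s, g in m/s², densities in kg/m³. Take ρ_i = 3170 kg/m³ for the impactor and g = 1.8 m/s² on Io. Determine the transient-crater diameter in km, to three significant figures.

In SI units: d = 13200 m, v = 8430 m/s.
ρ_i^0.36 = 3170^0.36 = 18.21
d^0.77 = 13200^0.77 = 1489
v^0.47 = 8430^0.47 = 70.01
g^-0.21 = 1.8^-0.21 = 0.8839
D = 0.0954 × 18.21 × 1489 × 70.01 × 0.8839 = 1.601 × 10^5 m
   = 160.1 km

D ≈ 160 km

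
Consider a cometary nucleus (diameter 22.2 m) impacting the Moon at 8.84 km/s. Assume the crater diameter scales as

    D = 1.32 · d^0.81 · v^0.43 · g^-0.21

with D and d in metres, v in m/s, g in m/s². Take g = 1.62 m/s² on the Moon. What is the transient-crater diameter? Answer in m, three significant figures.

D ≈ 731 m

In SI units: v = 8840 m/s.
d^0.81 = 22.2^0.81 = 12.32
v^0.43 = 8840^0.43 = 49.77
g^-0.21 = 1.62^-0.21 = 0.9037
D = 1.32 × 12.32 × 49.77 × 0.9037 = 731.4 m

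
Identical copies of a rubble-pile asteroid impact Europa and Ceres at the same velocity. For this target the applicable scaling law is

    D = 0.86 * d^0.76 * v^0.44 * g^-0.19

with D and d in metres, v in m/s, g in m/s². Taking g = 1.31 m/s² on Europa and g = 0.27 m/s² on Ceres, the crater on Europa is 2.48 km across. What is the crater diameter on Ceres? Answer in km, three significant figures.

All impactor-dependent factors cancel in the ratio, leaving D_Ceres/D_Europa = (g_Ceres/g_Europa)^-0.19.
(0.27/1.31)^-0.19 = 0.2061^-0.19 = 1.350
D_Ceres = 1.350 × 2.48 km = 3.35 km

D ≈ 3.35 km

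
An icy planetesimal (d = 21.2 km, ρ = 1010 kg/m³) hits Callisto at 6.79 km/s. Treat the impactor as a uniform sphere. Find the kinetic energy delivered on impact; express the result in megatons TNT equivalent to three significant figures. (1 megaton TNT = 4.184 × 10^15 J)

d = 21200 m; v = 6790 m/s.
Mass m = (π/6) ρ d³ = (π/6) × 1010 × (21200)³ = 5.039 × 10^15 kg
E = ½ m v² = 0.5 × 5.039 × 10^15 × (6790)² = 1.162 × 10^23 J
   = 1.162 × 10^23 / 4.184×10^15 = 2.777 × 10^7 Mt

E ≈ 2.78 × 10^7 Mt TNT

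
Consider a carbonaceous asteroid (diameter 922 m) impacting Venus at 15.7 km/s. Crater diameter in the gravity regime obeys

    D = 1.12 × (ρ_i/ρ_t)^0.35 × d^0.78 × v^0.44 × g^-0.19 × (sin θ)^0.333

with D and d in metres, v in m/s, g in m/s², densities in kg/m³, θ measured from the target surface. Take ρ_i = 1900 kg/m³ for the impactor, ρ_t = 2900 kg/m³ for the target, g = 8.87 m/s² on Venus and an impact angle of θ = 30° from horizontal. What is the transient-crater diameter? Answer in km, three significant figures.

In SI units: v = 15700 m/s.
(ρ_i/ρ_t)^0.35 = (1900/2900)^0.35 = 0.8624
d^0.78 = 922^0.78 = 205.3
v^0.44 = 15700^0.44 = 70.18
g^-0.19 = 8.87^-0.19 = 0.6605
(sin 30°)^0.333 = 0.5000^0.333 = 0.7939
D = 1.12 × 0.8624 × 205.3 × 70.18 × 0.6605 × 0.7939 = 7297 m
   = 7.297 km

D ≈ 7.30 km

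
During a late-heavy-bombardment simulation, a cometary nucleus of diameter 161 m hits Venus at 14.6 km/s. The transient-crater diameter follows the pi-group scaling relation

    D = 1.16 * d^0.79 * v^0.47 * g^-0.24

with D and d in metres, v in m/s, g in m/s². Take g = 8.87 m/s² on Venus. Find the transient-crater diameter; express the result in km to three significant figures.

D ≈ 3.45 km

In SI units: v = 14600 m/s.
d^0.79 = 161^0.79 = 55.39
v^0.47 = 14600^0.47 = 90.62
g^-0.24 = 8.87^-0.24 = 0.5922
D = 1.16 × 55.39 × 90.62 × 0.5922 = 3448 m
   = 3.448 km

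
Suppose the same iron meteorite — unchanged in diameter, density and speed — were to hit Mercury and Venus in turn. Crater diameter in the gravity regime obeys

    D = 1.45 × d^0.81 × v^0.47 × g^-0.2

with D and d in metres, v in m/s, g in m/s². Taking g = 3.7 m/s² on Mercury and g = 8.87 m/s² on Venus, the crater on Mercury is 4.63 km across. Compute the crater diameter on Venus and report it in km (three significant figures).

D ≈ 3.89 km

All impactor-dependent factors cancel in the ratio, leaving D_Venus/D_Mercury = (g_Venus/g_Mercury)^-0.2.
(8.87/3.7)^-0.2 = 2.397^-0.2 = 0.8396
D_Venus = 0.8396 × 4.63 km = 3.89 km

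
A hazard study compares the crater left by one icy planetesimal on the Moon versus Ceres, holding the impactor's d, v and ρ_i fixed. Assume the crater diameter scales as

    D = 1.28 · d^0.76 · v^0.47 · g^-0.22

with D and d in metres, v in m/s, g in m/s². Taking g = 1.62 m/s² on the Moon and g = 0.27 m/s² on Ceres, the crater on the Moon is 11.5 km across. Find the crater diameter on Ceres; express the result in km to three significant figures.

D ≈ 17.1 km

All impactor-dependent factors cancel in the ratio, leaving D_Ceres/D_Moon = (g_Ceres/g_Moon)^-0.22.
(0.27/1.62)^-0.22 = 0.1667^-0.22 = 1.483
D_Ceres = 1.483 × 11.5 km = 17.1 km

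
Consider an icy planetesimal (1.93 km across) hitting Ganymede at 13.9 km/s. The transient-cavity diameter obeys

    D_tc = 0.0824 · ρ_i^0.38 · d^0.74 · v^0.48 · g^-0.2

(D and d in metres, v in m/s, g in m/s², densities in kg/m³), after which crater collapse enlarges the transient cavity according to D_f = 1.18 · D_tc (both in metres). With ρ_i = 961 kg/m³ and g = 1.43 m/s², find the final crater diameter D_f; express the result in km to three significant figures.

In SI: d = 1930 m, v = 13900 m/s.
ρ_i^0.38 = 961^0.38 = 13.60
d^0.74 = 1930^0.74 = 270.0
v^0.48 = 13900^0.48 = 97.42
g^-0.2 = 1.43^-0.2 = 0.9310
D_tc = 0.0824 × 13.60 × 270.0 × 97.42 × 0.9310 = 27440 m
D_f = 1.18 × 27440 = 32379 m
     = 32.38 km

D_f ≈ 32.4 km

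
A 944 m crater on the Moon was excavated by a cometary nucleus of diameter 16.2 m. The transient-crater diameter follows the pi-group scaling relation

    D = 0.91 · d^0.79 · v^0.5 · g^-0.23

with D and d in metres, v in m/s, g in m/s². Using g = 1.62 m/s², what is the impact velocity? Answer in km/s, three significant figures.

v ≈ 16.5 km/s

Rearranging for v: v = [D / (0.91 · 16.2^0.79 · 1.62^-0.23)]^(1/0.5).
16.2^0.79 = 9.026
1.62^-0.23 = 0.8950
Denominator = 0.91 × 9.026 × 0.8950 = 7.351
D / 7.351 = 944 / 7.351 = 128.4
v = 128.4^(1/0.5) = 128.4^2 = 16487 m/s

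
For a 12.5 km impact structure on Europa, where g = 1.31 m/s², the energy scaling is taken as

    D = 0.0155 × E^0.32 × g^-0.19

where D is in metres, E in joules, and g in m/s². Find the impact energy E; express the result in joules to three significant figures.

E ≈ 3.37 × 10^18 J

Rearranging: E = [D / (0.0155 · g^-0.19)]^(1/0.32).
D = 12500 m.
g^-0.19 = 1.31^-0.19 = 0.9500
D / (0.0155 × 0.9500) = 12500 / (0.01472) = 8.492 × 10^5
E = (8.492 × 10^5)^3.125 = 3.374 × 10^18 J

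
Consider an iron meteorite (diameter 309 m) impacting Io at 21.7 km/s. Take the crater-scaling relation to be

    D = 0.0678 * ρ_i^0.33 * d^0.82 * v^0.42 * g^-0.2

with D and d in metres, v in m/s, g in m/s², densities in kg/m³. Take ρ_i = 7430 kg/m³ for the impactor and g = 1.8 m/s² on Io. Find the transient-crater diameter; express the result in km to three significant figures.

D ≈ 8.33 km

In SI units: v = 21700 m/s.
ρ_i^0.33 = 7430^0.33 = 18.94
d^0.82 = 309^0.82 = 110.1
v^0.42 = 21700^0.42 = 66.27
g^-0.2 = 1.8^-0.2 = 0.8891
D = 0.0678 × 18.94 × 110.1 × 66.27 × 0.8891 = 8330 m
   = 8.330 km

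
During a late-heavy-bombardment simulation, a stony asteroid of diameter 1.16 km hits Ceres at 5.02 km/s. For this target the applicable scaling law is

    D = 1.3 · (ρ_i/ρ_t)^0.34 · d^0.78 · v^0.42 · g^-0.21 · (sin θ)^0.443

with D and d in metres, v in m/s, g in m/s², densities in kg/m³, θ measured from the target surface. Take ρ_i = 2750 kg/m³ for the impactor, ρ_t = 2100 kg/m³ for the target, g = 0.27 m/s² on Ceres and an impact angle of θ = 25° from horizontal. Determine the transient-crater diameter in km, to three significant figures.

D ≈ 11.3 km

In SI units: d = 1160 m, v = 5020 m/s.
(ρ_i/ρ_t)^0.34 = (2750/2100)^0.34 = 1.096
d^0.78 = 1160^0.78 = 245.6
v^0.42 = 5020^0.42 = 35.83
g^-0.21 = 0.27^-0.21 = 1.316
(sin 25°)^0.443 = 0.4226^0.443 = 0.6828
D = 1.3 × 1.096 × 245.6 × 35.83 × 1.316 × 0.6828 = 11266 m
   = 11.27 km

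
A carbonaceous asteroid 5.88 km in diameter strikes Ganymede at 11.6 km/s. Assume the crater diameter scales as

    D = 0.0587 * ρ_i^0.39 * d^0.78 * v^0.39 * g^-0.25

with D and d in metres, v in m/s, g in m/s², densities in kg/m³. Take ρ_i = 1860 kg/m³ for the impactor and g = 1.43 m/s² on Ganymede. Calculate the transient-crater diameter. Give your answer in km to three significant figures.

In SI units: d = 5880 m, v = 11600 m/s.
ρ_i^0.39 = 1860^0.39 = 18.84
d^0.78 = 5880^0.78 = 871.2
v^0.39 = 11600^0.39 = 38.47
g^-0.25 = 1.43^-0.25 = 0.9145
D = 0.0587 × 18.84 × 871.2 × 38.47 × 0.9145 = 33896 m
   = 33.90 km

D ≈ 33.9 km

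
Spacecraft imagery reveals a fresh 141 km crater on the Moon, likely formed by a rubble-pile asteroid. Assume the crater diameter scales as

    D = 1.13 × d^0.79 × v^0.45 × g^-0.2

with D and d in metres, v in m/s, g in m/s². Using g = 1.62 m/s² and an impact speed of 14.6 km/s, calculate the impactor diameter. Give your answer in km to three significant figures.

d ≈ 13.5 km

Rearranging for d: d = [D / (1.13 · 14600^0.45 · 1.62^-0.2)]^(1/0.79).
D = 141000 m.
14600^0.45 = 74.81
1.62^-0.2 = 0.9080
Denominator = 1.13 × 74.81 × 0.9080 = 76.76
D / 76.76 = 141000 / 76.76 = 1837
d = 1837^(1/0.79) = 1837^1.2658 = 13543 m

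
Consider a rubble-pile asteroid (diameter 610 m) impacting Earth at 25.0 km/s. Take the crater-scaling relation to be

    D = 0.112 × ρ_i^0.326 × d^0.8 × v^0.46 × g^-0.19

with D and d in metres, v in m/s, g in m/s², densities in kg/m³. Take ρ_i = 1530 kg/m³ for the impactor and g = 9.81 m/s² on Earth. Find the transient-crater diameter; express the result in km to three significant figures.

In SI units: v = 25000 m/s.
ρ_i^0.326 = 1530^0.326 = 10.92
d^0.8 = 610^0.8 = 169.1
v^0.46 = 25000^0.46 = 105.5
g^-0.19 = 9.81^-0.19 = 0.6480
D = 0.112 × 10.92 × 169.1 × 105.5 × 0.6480 = 14139 m
   = 14.14 km

D ≈ 14.1 km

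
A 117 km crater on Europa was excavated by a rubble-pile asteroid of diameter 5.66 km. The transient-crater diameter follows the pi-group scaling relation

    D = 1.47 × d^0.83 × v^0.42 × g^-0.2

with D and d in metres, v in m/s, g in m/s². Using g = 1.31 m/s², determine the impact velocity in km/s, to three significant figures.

v ≈ 20.3 km/s

Rearranging for v: v = [D / (1.47 · 5660^0.83 · 1.31^-0.2)]^(1/0.42).
D = 117000 m.
5660^0.83 = 1303
1.31^-0.2 = 0.9474
Denominator = 1.47 × 1303 × 0.9474 = 1815
D / 1815 = 117000 / 1815 = 64.46
v = 64.46^(1/0.42) = 64.46^2.381 = 20320 m/s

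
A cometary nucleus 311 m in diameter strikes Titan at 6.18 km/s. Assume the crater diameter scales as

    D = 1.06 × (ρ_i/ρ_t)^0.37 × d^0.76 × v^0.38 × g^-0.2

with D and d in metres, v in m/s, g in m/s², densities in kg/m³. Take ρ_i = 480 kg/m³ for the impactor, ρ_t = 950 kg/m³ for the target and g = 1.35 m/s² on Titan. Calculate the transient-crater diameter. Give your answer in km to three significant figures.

In SI units: v = 6180 m/s.
(ρ_i/ρ_t)^0.37 = (480/950)^0.37 = 0.7768
d^0.76 = 311^0.76 = 78.43
v^0.38 = 6180^0.38 = 27.58
g^-0.2 = 1.35^-0.2 = 0.9417
D = 1.06 × 0.7768 × 78.43 × 27.58 × 0.9417 = 1677 m
   = 1.677 km

D ≈ 1.68 km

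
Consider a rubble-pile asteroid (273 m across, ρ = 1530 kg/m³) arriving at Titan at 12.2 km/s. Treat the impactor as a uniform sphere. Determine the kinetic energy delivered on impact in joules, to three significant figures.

E ≈ 1.21 × 10^18 J

v = 12200 m/s.
Mass m = (π/6) ρ d³ = (π/6) × 1530 × (273)³ = 1.630 × 10^10 kg
E = ½ m v² = 0.5 × 1.630 × 10^10 × (12200)² = 1.213 × 10^18 J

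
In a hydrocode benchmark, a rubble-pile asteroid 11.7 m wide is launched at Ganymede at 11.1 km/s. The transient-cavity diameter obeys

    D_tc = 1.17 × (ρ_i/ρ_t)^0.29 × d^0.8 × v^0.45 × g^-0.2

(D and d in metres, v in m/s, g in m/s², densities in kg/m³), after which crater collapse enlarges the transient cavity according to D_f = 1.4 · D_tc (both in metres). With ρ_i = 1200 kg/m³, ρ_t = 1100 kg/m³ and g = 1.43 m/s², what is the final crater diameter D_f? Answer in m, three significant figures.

D_f ≈ 740 m

v = 11100 m/s.
(ρ_i/ρ_t)^0.29 = (1200/1100)^0.29 = 1.026
d^0.8 = 11.7^0.8 = 7.154
v^0.45 = 11100^0.45 = 66.13
g^-0.2 = 1.43^-0.2 = 0.9310
D_tc = 1.17 × 1.026 × 7.154 × 66.13 × 0.9310 = 528.7 m
D_f = 1.4 × 528.7 = 740.2 m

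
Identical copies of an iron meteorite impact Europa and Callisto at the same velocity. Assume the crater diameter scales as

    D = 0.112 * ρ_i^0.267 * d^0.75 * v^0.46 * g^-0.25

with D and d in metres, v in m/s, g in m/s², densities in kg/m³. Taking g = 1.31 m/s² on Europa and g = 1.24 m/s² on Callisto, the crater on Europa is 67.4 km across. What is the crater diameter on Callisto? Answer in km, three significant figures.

All impactor-dependent factors cancel in the ratio, leaving D_Callisto/D_Europa = (g_Callisto/g_Europa)^-0.25.
(1.24/1.31)^-0.25 = 0.9466^-0.25 = 1.014
D_Callisto = 1.014 × 67.4 km = 68.3 km

D ≈ 68.3 km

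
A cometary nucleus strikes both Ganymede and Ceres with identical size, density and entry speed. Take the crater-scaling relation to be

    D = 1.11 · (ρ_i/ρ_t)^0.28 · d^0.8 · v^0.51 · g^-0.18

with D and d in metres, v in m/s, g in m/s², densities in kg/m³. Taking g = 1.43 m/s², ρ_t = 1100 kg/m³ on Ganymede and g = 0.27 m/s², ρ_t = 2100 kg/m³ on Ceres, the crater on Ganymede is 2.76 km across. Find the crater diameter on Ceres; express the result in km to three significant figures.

The impactor-only factors (d, v, ρ_i) cancel in the ratio, leaving D_Ceres/D_Ganymede = (g_Ceres/g_Ganymede)^-0.18 · (ρ_t,Ganymede/ρ_t,Ceres)^0.28.
(0.27/1.43)^-0.18 = 0.1888^-0.18 = 1.350
(1100/2100)^0.28 = 0.5238^0.28 = 0.8344
Ratio = 1.350 × 0.8344 = 1.126
D_Ceres = 1.126 × 2.76 km = 3.11 km

D ≈ 3.11 km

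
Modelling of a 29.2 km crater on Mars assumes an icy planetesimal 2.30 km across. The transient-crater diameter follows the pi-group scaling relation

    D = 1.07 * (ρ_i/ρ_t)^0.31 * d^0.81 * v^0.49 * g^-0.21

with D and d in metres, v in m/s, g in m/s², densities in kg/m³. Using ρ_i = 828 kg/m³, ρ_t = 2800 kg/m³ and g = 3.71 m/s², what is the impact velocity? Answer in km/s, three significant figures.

v ≈ 11.9 km/s

Rearranging for v: v = [D / (1.07 · (828/2800)^0.31 · 2300^0.81 · 3.71^-0.21)]^(1/0.49).
D = 29200 m.
(828/2800)^0.31 = 0.6854
2300^0.81 = 528.4
3.71^-0.21 = 0.7593
Denominator = 1.07 × 0.6854 × 528.4 × 0.7593 = 294.2
D / 294.2 = 29200 / 294.2 = 99.25
v = 99.25^(1/0.49) = 99.25^2.0408 = 11883 m/s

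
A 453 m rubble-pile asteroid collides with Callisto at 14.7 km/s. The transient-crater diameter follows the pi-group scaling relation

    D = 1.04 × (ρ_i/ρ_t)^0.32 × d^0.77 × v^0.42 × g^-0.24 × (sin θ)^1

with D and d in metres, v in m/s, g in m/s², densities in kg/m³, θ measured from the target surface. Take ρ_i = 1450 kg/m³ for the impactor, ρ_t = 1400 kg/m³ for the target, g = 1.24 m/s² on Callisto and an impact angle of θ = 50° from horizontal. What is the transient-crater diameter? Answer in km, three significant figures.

In SI units: v = 14700 m/s.
(ρ_i/ρ_t)^0.32 = (1450/1400)^0.32 = 1.011
d^0.77 = 453^0.77 = 111.0
v^0.42 = 14700^0.42 = 56.27
g^-0.24 = 1.24^-0.24 = 0.9497
(sin 50°)^1 = 0.7660^1 = 0.7660
D = 1.04 × 1.011 × 111.0 × 56.27 × 0.9497 × 0.7660 = 4777 m
   = 4.777 km

D ≈ 4.78 km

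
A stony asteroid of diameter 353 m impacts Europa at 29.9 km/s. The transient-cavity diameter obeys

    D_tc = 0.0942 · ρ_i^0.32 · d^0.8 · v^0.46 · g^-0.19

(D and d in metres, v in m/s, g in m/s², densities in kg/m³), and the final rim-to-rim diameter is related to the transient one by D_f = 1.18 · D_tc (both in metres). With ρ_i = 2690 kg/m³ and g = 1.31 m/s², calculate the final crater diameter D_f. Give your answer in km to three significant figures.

v = 29900 m/s.
ρ_i^0.32 = 2690^0.32 = 12.52
d^0.8 = 353^0.8 = 109.2
v^0.46 = 29900^0.46 = 114.5
g^-0.19 = 1.31^-0.19 = 0.9500
D_tc = 0.0942 × 12.52 × 109.2 × 114.5 × 0.9500 = 14010 m
D_f = 1.18 × 14010 = 16532 m
     = 16.53 km

D_f ≈ 16.5 km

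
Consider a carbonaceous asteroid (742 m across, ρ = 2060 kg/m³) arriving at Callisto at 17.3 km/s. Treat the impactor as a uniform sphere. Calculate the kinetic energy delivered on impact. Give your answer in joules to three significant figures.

E ≈ 6.59 × 10^19 J

v = 17300 m/s.
Mass m = (π/6) ρ d³ = (π/6) × 2060 × (742)³ = 4.406 × 10^11 kg
E = ½ m v² = 0.5 × 4.406 × 10^11 × (17300)² = 6.593 × 10^19 J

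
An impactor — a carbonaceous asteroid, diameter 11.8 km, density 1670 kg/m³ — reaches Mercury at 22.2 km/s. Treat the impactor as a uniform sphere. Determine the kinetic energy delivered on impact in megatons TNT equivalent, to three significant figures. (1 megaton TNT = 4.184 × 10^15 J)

d = 11800 m; v = 22200 m/s.
Mass m = (π/6) ρ d³ = (π/6) × 1670 × (11800)³ = 1.437 × 10^15 kg
E = ½ m v² = 0.5 × 1.437 × 10^15 × (22200)² = 3.541 × 10^23 J
   = 3.541 × 10^23 / 4.184×10^15 = 8.463 × 10^7 Mt

E ≈ 8.46 × 10^7 Mt TNT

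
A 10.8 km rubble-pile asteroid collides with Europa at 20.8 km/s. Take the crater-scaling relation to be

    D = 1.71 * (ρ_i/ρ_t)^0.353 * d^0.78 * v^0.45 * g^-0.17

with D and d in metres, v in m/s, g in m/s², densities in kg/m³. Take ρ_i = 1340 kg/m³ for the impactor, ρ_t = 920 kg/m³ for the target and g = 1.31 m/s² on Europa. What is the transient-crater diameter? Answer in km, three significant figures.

D ≈ 229 km

In SI units: d = 10800 m, v = 20800 m/s.
(ρ_i/ρ_t)^0.353 = (1340/920)^0.353 = 1.142
d^0.78 = 10800^0.78 = 1400
v^0.45 = 20800^0.45 = 87.73
g^-0.17 = 1.31^-0.17 = 0.9551
D = 1.71 × 1.142 × 1400 × 87.73 × 0.9551 = 2.291 × 10^5 m
   = 229.1 km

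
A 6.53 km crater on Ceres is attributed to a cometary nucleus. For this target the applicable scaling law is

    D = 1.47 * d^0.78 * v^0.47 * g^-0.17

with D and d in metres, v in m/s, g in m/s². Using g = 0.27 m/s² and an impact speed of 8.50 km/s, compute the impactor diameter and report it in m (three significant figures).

d ≈ 153 m

Rearranging for d: d = [D / (1.47 · 8500^0.47 · 0.27^-0.17)]^(1/0.78).
D = 6530 m.
8500^0.47 = 70.28
0.27^-0.17 = 1.249
Denominator = 1.47 × 70.28 × 1.249 = 129.0
D / 129.0 = 6530 / 129.0 = 50.62
d = 50.62^(1/0.78) = 50.62^1.2821 = 153.1 m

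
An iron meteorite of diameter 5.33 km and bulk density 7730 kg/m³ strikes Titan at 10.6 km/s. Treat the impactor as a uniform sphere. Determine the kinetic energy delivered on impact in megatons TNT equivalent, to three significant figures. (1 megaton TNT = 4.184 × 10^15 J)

E ≈ 8.23 × 10^6 Mt TNT

d = 5330 m; v = 10600 m/s.
Mass m = (π/6) ρ d³ = (π/6) × 7730 × (5330)³ = 6.129 × 10^14 kg
E = ½ m v² = 0.5 × 6.129 × 10^14 × (10600)² = 3.443 × 10^22 J
   = 3.443 × 10^22 / 4.184×10^15 = 8.229 × 10^6 Mt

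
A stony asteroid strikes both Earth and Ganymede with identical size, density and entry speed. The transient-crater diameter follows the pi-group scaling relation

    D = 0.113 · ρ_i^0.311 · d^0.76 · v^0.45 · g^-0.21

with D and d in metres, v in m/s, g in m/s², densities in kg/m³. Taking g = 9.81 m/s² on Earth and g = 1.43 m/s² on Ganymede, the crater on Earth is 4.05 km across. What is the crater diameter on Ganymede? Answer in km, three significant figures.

D ≈ 6.07 km

All impactor-dependent factors cancel in the ratio, leaving D_Ganymede/D_Earth = (g_Ganymede/g_Earth)^-0.21.
(1.43/9.81)^-0.21 = 0.1458^-0.21 = 1.498
D_Ganymede = 1.498 × 4.05 km = 6.07 km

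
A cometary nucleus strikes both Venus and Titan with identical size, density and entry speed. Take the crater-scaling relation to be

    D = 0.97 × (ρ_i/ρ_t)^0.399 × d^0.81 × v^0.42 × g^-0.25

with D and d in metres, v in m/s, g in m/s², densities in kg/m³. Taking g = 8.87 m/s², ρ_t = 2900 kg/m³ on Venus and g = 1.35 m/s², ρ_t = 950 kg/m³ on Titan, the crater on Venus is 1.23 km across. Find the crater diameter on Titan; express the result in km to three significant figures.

D ≈ 3.07 km

The impactor-only factors (d, v, ρ_i) cancel in the ratio, leaving D_Titan/D_Venus = (g_Titan/g_Venus)^-0.25 · (ρ_t,Venus/ρ_t,Titan)^0.399.
(1.35/8.87)^-0.25 = 0.1522^-0.25 = 1.601
(2900/950)^0.399 = 3.053^0.399 = 1.561
Ratio = 1.601 × 1.561 = 2.499
D_Titan = 2.499 × 1.23 km = 3.07 km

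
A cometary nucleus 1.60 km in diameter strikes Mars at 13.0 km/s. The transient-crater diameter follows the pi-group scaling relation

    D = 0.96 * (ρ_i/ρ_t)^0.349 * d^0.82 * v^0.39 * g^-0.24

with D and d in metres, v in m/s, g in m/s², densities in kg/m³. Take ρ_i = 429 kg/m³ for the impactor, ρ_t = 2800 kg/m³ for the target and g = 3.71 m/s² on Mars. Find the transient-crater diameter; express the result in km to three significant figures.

In SI units: d = 1600 m, v = 13000 m/s.
(ρ_i/ρ_t)^0.349 = (429/2800)^0.349 = 0.5196
d^0.82 = 1600^0.82 = 424.0
v^0.39 = 13000^0.39 = 40.22
g^-0.24 = 3.71^-0.24 = 0.7300
D = 0.96 × 0.5196 × 424.0 × 40.22 × 0.7300 = 6210 m
   = 6.210 km

D ≈ 6.21 km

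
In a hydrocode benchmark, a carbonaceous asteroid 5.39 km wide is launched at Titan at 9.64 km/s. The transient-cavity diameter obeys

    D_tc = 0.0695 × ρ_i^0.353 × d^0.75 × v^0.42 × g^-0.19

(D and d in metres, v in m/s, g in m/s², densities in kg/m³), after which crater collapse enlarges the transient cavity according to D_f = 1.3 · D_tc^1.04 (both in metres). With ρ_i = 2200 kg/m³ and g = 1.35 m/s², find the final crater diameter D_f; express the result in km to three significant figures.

D_f ≈ 57.8 km

In SI: d = 5390 m, v = 9640 m/s.
ρ_i^0.353 = 2200^0.353 = 15.13
d^0.75 = 5390^0.75 = 629.1
v^0.42 = 9640^0.42 = 47.13
g^-0.19 = 1.35^-0.19 = 0.9446
D_tc = 0.0695 × 15.13 × 629.1 × 47.13 × 0.9446 = 29450 m
D_f = 1.3 × (29450)^1.04 = 57782 m
     = 57.78 km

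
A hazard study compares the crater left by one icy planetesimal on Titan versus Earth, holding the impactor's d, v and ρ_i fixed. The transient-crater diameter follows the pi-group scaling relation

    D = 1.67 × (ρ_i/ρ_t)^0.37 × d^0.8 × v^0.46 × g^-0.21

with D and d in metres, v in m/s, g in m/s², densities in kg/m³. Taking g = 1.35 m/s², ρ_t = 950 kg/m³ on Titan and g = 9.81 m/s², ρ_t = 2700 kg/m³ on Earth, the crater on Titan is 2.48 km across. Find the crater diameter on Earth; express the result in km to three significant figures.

D ≈ 1.11 km

The impactor-only factors (d, v, ρ_i) cancel in the ratio, leaving D_Earth/D_Titan = (g_Earth/g_Titan)^-0.21 · (ρ_t,Titan/ρ_t,Earth)^0.37.
(9.81/1.35)^-0.21 = 7.267^-0.21 = 0.6593
(950/2700)^0.37 = 0.3519^0.37 = 0.6795
Ratio = 0.6593 × 0.6795 = 0.4480
D_Earth = 0.4480 × 2.48 km = 1.11 km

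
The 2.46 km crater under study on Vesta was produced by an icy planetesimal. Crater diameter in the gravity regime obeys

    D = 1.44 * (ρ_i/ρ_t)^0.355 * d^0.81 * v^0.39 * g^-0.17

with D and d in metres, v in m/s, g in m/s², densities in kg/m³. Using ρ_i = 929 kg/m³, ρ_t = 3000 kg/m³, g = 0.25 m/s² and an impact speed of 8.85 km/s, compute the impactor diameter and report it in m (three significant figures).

d ≈ 154 m

Rearranging for d: d = [D / (1.44 · (929/3000)^0.355 · 8850^0.39 · 0.25^-0.17)]^(1/0.81).
D = 2460 m.
(929/3000)^0.355 = 0.6596
8850^0.39 = 34.62
0.25^-0.17 = 1.266
Denominator = 1.44 × 0.6596 × 34.62 × 1.266 = 41.63
D / 41.63 = 2460 / 41.63 = 59.09
d = 59.09^(1/0.81) = 59.09^1.2346 = 153.9 m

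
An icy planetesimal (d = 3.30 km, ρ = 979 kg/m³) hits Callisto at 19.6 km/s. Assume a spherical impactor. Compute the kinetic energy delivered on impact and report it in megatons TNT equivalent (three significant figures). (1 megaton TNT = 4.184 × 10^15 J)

d = 3300 m; v = 19600 m/s.
Mass m = (π/6) ρ d³ = (π/6) × 979 × (3300)³ = 1.842 × 10^13 kg
E = ½ m v² = 0.5 × 1.842 × 10^13 × (19600)² = 3.538 × 10^21 J
   = 3.538 × 10^21 / 4.184×10^15 = 8.456 × 10^5 Mt

E ≈ 8.46 × 10^5 Mt TNT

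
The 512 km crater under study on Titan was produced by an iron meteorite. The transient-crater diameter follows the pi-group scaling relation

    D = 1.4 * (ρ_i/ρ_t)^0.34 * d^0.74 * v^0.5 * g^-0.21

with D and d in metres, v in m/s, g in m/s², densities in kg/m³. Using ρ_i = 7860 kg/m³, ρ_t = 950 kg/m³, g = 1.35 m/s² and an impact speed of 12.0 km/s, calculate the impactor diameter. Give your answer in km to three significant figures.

d ≈ 23.8 km

Rearranging for d: d = [D / (1.4 · (7860/950)^0.34 · 12000^0.5 · 1.35^-0.21)]^(1/0.74).
D = 512000 m.
(7860/950)^0.34 = 2.051
12000^0.5 = 109.5
1.35^-0.21 = 0.9389
Denominator = 1.4 × 2.051 × 109.5 × 0.9389 = 295.2
D / 295.2 = 512000 / 295.2 = 1734
d = 1734^(1/0.74) = 1734^1.3514 = 23837 m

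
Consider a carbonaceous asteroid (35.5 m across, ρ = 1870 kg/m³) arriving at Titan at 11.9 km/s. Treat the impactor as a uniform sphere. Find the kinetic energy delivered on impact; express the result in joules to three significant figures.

E ≈ 3.10 × 10^15 J

v = 11900 m/s.
Mass m = (π/6) ρ d³ = (π/6) × 1870 × (35.5)³ = 4.381 × 10^7 kg
E = ½ m v² = 0.5 × 4.381 × 10^7 × (11900)² = 3.102 × 10^15 J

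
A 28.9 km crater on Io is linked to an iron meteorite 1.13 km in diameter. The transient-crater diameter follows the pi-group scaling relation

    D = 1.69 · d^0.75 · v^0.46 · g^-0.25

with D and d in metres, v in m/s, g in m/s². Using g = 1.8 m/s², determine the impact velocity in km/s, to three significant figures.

v ≈ 23.1 km/s

Rearranging for v: v = [D / (1.69 · 1130^0.75 · 1.8^-0.25)]^(1/0.46).
D = 28900 m.
1130^0.75 = 194.9
1.8^-0.25 = 0.8633
Denominator = 1.69 × 194.9 × 0.8633 = 284.4
D / 284.4 = 28900 / 284.4 = 101.6
v = 101.6^(1/0.46) = 101.6^2.1739 = 23056 m/s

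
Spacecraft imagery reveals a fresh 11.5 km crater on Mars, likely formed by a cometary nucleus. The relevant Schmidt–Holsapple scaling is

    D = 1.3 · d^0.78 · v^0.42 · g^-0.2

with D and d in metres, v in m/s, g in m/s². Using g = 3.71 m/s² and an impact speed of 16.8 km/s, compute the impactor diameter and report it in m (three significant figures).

d ≈ 853 m

Rearranging for d: d = [D / (1.3 · 16800^0.42 · 3.71^-0.2)]^(1/0.78).
D = 11500 m.
16800^0.42 = 59.52
3.71^-0.2 = 0.7694
Denominator = 1.3 × 59.52 × 0.7694 = 59.53
D / 59.53 = 11500 / 59.53 = 193.2
d = 193.2^(1/0.78) = 193.2^1.2821 = 852.9 m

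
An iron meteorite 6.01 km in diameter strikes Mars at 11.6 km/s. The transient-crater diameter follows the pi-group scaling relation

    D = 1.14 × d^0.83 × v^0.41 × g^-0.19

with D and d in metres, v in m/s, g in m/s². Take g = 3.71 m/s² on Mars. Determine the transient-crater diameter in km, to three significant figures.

In SI units: d = 6010 m, v = 11600 m/s.
d^0.83 = 6010^0.83 = 1369
v^0.41 = 11600^0.41 = 46.39
g^-0.19 = 3.71^-0.19 = 0.7795
D = 1.14 × 1369 × 46.39 × 0.7795 = 56435 m
   = 56.44 km

D ≈ 56.4 km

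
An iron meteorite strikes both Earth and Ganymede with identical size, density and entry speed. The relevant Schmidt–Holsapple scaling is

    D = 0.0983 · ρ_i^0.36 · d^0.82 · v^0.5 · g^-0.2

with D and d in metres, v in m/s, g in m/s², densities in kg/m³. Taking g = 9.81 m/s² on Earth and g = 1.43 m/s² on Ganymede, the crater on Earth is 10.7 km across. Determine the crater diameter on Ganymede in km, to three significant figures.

D ≈ 15.7 km

All impactor-dependent factors cancel in the ratio, leaving D_Ganymede/D_Earth = (g_Ganymede/g_Earth)^-0.2.
(1.43/9.81)^-0.2 = 0.1458^-0.2 = 1.470
D_Ganymede = 1.470 × 10.7 km = 15.7 km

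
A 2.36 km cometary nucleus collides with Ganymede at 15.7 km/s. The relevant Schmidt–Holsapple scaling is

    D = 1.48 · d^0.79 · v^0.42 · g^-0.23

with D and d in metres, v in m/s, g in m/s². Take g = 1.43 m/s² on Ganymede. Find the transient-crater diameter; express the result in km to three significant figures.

D ≈ 36.4 km

In SI units: d = 2360 m, v = 15700 m/s.
d^0.79 = 2360^0.79 = 462.0
v^0.42 = 15700^0.42 = 57.85
g^-0.23 = 1.43^-0.23 = 0.9210
D = 1.48 × 462.0 × 57.85 × 0.9210 = 36431 m
   = 36.43 km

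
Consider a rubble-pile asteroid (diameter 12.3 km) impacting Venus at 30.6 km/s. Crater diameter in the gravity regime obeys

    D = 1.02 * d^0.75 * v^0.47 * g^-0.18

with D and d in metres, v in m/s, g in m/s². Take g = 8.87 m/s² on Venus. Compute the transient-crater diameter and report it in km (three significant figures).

D ≈ 103 km

In SI units: d = 12300 m, v = 30600 m/s.
d^0.75 = 12300^0.75 = 1168
v^0.47 = 30600^0.47 = 128.3
g^-0.18 = 8.87^-0.18 = 0.6751
D = 1.02 × 1168 × 128.3 × 0.6751 = 1.032 × 10^5 m
   = 103.2 km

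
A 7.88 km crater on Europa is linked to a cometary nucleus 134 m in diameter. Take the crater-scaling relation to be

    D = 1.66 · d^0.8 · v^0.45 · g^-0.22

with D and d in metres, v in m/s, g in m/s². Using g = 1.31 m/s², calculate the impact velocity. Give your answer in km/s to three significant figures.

Rearranging for v: v = [D / (1.66 · 134^0.8 · 1.31^-0.22)]^(1/0.45).
D = 7880 m.
134^0.8 = 50.31
1.31^-0.22 = 0.9423
Denominator = 1.66 × 50.31 × 0.9423 = 78.70
D / 78.70 = 7880 / 78.70 = 100.1
v = 100.1^(1/0.45) = 100.1^2.2222 = 27885 m/s

v ≈ 27.9 km/s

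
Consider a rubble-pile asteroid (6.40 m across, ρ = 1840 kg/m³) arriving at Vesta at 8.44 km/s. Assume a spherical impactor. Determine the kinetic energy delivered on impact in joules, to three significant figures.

E ≈ 9.00 × 10^12 J

v = 8440 m/s.
Mass m = (π/6) ρ d³ = (π/6) × 1840 × (6.4)³ = 2.526 × 10^5 kg
E = ½ m v² = 0.5 × 2.526 × 10^5 × (8440)² = 8.997 × 10^12 J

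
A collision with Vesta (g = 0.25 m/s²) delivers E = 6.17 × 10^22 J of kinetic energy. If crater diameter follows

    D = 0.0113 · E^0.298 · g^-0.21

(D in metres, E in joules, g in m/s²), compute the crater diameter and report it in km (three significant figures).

E^0.298 = (6.17 × 10^22)^0.298 = 6.187 × 10^6
g^-0.21 = 0.25^-0.21 = 1.338
D = 0.0113 × 6.187 × 10^6 × 1.338 = 93544 m
   = 93.54 km

D ≈ 93.5 km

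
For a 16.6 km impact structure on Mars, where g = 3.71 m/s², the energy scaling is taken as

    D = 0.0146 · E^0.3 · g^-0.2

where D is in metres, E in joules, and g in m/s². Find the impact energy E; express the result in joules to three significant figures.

Rearranging: E = [D / (0.0146 · g^-0.2)]^(1/0.3).
D = 16600 m.
g^-0.2 = 3.71^-0.2 = 0.7694
D / (0.0146 × 0.7694) = 16600 / (0.01123) = 1.478 × 10^6
E = (1.478 × 10^6)^3.3333 = 3.676 × 10^20 J

E ≈ 3.68 × 10^20 J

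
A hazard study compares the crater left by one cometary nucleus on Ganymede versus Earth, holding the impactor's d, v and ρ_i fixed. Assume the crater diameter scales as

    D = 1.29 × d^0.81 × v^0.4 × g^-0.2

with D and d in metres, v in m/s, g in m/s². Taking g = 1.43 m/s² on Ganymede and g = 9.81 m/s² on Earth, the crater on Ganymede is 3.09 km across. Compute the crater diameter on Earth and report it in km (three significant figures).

All impactor-dependent factors cancel in the ratio, leaving D_Earth/D_Ganymede = (g_Earth/g_Ganymede)^-0.2.
(9.81/1.43)^-0.2 = 6.860^-0.2 = 0.6804
D_Earth = 0.6804 × 3.09 km = 2.10 km

D ≈ 2.10 km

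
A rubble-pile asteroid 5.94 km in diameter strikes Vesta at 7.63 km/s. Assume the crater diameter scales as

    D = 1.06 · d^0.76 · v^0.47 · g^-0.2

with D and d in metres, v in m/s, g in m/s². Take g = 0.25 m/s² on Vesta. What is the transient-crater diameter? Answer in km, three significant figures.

D ≈ 69.0 km

In SI units: d = 5940 m, v = 7630 m/s.
d^0.76 = 5940^0.76 = 738.0
v^0.47 = 7630^0.47 = 66.80
g^-0.2 = 0.25^-0.2 = 1.320
D = 1.06 × 738.0 × 66.80 × 1.320 = 68978 m
   = 68.98 km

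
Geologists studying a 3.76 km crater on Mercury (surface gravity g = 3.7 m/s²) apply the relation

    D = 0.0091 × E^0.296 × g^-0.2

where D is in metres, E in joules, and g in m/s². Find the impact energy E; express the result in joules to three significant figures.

E ≈ 2.28 × 10^19 J

Rearranging: E = [D / (0.0091 · g^-0.2)]^(1/0.296).
D = 3760 m.
g^-0.2 = 3.7^-0.2 = 0.7698
D / (0.0091 × 0.7698) = 3760 / (7.005 × 10^-3) = 5.368 × 10^5
E = (5.368 × 10^5)^3.3784 = 2.278 × 10^19 J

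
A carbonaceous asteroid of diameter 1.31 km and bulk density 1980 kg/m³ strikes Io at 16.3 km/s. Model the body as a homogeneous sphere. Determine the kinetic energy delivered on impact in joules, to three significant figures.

d = 1310 m; v = 16300 m/s.
Mass m = (π/6) ρ d³ = (π/6) × 1980 × (1310)³ = 2.331 × 10^12 kg
E = ½ m v² = 0.5 × 2.331 × 10^12 × (16300)² = 3.097 × 10^20 J

E ≈ 3.10 × 10^20 J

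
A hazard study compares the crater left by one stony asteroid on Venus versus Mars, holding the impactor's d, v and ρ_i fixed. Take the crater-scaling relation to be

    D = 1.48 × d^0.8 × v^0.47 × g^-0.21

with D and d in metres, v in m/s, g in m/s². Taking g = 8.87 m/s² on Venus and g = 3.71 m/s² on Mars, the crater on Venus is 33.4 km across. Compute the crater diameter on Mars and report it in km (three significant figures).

D ≈ 40.1 km

All impactor-dependent factors cancel in the ratio, leaving D_Mars/D_Venus = (g_Mars/g_Venus)^-0.21.
(3.71/8.87)^-0.21 = 0.4183^-0.21 = 1.201
D_Mars = 1.201 × 33.4 km = 40.1 km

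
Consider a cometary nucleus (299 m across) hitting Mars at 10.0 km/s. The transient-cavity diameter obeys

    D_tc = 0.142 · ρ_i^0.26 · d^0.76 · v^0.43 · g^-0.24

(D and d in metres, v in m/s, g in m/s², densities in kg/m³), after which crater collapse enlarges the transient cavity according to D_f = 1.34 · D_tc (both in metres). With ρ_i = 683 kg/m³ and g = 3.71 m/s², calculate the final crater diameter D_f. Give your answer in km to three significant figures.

D_f ≈ 3.03 km

v = 10000 m/s.
ρ_i^0.26 = 683^0.26 = 5.457
d^0.76 = 299^0.76 = 76.12
v^0.43 = 10000^0.43 = 52.48
g^-0.24 = 3.71^-0.24 = 0.7300
D_tc = 0.142 × 5.457 × 76.12 × 52.48 × 0.7300 = 2260 m
D_f = 1.34 × 2260 = 3028 m
     = 3.028 km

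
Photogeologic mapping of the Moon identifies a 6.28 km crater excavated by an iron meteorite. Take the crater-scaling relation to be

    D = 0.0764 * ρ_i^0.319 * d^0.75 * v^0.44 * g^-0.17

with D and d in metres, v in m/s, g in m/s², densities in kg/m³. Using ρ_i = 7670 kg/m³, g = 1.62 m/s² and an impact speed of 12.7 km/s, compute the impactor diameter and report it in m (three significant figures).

Rearranging for d: d = [D / (0.0764 · 7670^0.319 · 12700^0.44 · 1.62^-0.17)]^(1/0.75).
D = 6280 m.
7670^0.319 = 17.35
12700^0.44 = 63.93
1.62^-0.17 = 0.9213
Denominator = 0.0764 × 17.35 × 63.93 × 0.9213 = 78.07
D / 78.07 = 6280 / 78.07 = 80.44
d = 80.44^(1/0.75) = 80.44^1.3333 = 347.2 m

d ≈ 347 m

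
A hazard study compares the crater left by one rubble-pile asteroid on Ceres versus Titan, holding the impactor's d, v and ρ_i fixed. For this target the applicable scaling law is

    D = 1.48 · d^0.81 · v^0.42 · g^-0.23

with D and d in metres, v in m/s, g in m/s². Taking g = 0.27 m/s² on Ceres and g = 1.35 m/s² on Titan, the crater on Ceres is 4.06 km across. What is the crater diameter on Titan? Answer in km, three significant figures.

D ≈ 2.80 km

All impactor-dependent factors cancel in the ratio, leaving D_Titan/D_Ceres = (g_Titan/g_Ceres)^-0.23.
(1.35/0.27)^-0.23 = 5.000^-0.23 = 0.6906
D_Titan = 0.6906 × 4.06 km = 2.80 km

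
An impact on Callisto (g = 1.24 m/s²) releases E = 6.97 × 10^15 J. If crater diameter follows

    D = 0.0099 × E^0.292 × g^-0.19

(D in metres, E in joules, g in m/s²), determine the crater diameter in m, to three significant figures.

E^0.292 = (6.97 × 10^15)^0.292 = 4.229 × 10^4
g^-0.19 = 1.24^-0.19 = 0.9600
D = 0.0099 × 4.229 × 10^4 × 0.9600 = 401.9 m

D ≈ 402 m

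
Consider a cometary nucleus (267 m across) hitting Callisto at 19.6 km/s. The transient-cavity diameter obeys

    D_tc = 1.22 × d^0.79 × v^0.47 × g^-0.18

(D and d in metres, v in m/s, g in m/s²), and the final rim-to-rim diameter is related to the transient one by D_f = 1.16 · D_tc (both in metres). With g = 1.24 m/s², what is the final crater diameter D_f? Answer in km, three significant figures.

v = 19600 m/s.
d^0.79 = 267^0.79 = 82.59
v^0.47 = 19600^0.47 = 104.1
g^-0.18 = 1.24^-0.18 = 0.9620
D_tc = 1.22 × 82.59 × 104.1 × 0.9620 = 10090 m
D_f = 1.16 × 10090 = 11704 m
     = 11.70 km

D_f ≈ 11.7 km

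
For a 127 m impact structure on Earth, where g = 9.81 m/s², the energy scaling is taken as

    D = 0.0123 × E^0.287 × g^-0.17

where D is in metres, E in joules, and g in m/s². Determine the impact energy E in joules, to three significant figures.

E ≈ 3.74 × 10^14 J

Rearranging: E = [D / (0.0123 · g^-0.17)]^(1/0.287).
g^-0.17 = 9.81^-0.17 = 0.6783
D / (0.0123 × 0.6783) = 127 / (8.343 × 10^-3) = 1.522 × 10^4
E = (1.522 × 10^4)^3.4843 = 3.739 × 10^14 J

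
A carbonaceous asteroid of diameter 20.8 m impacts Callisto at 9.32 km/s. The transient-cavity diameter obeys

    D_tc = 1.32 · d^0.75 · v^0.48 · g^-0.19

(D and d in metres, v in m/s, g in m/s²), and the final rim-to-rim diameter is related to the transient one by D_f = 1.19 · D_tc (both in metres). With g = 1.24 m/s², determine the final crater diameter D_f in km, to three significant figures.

D_f ≈ 1.18 km

v = 9320 m/s.
d^0.75 = 20.8^0.75 = 9.740
v^0.48 = 9320^0.48 = 80.41
g^-0.19 = 1.24^-0.19 = 0.9600
D_tc = 1.32 × 9.740 × 80.41 × 0.9600 = 992.5 m
D_f = 1.19 × 992.5 = 1181 m
     = 1.181 km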